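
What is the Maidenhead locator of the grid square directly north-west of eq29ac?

EQ19xd

Longitude subsquare a = 0; −1 → -1, wraps to 23 = x, carry into square.
Longitude square 2; −1 → 1.
Latitude subsquare c = 2; +1 → 3 = d.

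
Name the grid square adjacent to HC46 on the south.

Latitude square 6; −1 → 5.
The longitude characters are unchanged.

HC45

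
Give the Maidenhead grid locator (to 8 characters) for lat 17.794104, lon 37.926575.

KK87xt10

Offset from 180°W / 90°S: lon 217.92658°, lat 107.79410°.
Field (20°×10°, letters A–R): lon ⌊217.92658/20⌋ = 10 → K; lat ⌊107.79410/10⌋ = 10 → K.
Square (2°×1°, digits 0–9): lon ⌊17.92658/2⌋ = 8; lat ⌊7.79410/1⌋ = 7.
Subsquare (5′×2.5′, letters a–x): lon ⌊1.92658/0.0833333⌋ = 23 → x; lat ⌊0.79410/0.0416667⌋ = 19 → t.
Extended square (30″×15″, digits 0–9): lon ⌊0.00991/0.00833333⌋ = 1; lat ⌊0.00244/0.00416667⌋ = 0.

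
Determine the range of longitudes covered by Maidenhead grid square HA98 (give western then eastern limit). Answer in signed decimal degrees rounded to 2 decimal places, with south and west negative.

-22.00, -20.00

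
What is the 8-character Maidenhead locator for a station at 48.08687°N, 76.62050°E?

Offset from 180°W / 90°S: lon 256.62050°, lat 138.08687°.
Field: lon ⌊256.62050/20⌋ = 12 → M; lat ⌊138.08687/10⌋ = 13 → N.
Square: lon ⌊16.62050/2⌋ = 8; lat ⌊8.08687/1⌋ = 8.
Subsquare: lon ⌊0.62050/0.0833333⌋ = 7 → h; lat ⌊0.08687/0.0416667⌋ = 2 → c.
Extended square: lon ⌊0.03717/0.00833333⌋ = 4; lat ⌊0.00354/0.00416667⌋ = 0.

MN88hc40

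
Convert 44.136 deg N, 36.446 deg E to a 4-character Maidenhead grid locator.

KN84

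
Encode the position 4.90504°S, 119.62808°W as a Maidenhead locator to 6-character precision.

Shift to the Maidenhead origin (180°W, 90°S): lon 60.3719, lat 85.0950.
Field: lon ⌊60.3719/20⌋ = 3 → D; lat ⌊85.0950/10⌋ = 8 → I.
Square: lon ⌊0.3719/2⌋ = 0; lat ⌊5.0950/1⌋ = 5.
Subsquare: lon ⌊0.3719/0.0833333⌋ = 4 → e; lat ⌊0.0950/0.0416667⌋ = 2 → c.

DI05ec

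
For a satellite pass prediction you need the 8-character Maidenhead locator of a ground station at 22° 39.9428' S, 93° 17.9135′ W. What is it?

Offset from 180°W / 90°S: lon 86.70144°, lat 67.33429°.
Field (20°×10°, letters A–R): 86.70144/20 → 4 → E, 67.33429/10 → 6 → G; chars EG.
Square (2°×1°, digits 0–9): 6.70144/2 → 3, 7.33429/1 → 7; chars 37.
Subsquare (5′×2.5′, letters a–x): 0.70144/0.0833333 → 8 → i, 0.33429/0.0416667 → 8 → i; chars ii.
Extended square (30″×15″, digits 0–9): 0.03478/0.00833333 → 4, 0.00095/0.00416667 → 0; chars 40.

EG37ii40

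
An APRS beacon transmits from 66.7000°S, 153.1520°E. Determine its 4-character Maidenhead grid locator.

QC63

Add 180° to longitude and 90° to latitude: 333.15, 23.30.
Field (20°×10°, letters A–R): 333.15/20 → 16 → Q, 23.30/10 → 2 → C; chars QC.
Square (2°×1°, digits 0–9): 13.15/2 → 6, 3.30/1 → 3; chars 63.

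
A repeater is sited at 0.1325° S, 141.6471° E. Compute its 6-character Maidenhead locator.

Shift to the Maidenhead origin (180°W, 90°S): lon 321.6471, lat 89.8675.
Field: 321.6471/20 → 16 → Q, 89.8675/10 → 8 → I; chars QI.
Square: 1.6471/2 → 0, 9.8675/1 → 9; chars 09.
Subsquare: 1.6471/0.0833333 → 19 → t, 0.8675/0.0416667 → 20 → u; chars tu.

QI09tu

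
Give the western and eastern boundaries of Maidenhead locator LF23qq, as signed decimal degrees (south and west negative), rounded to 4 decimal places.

45.3333, 45.4167

Field L=11, F=5: +11·20° lon, +5·10° lat → SW at lon 40°, lat -40°.
Square 2, 3: +2·2° lon, +3·1° lat → SW at lon 44°, lat -37°.
Subsquare q=16, q=16: +16·0.0833333° lon, +16·0.0416667° lat → SW at lon 45.3333°, lat -36.3333°.
Cell spans 0.0833333° lon × 0.0416667° lat.
west 45.3333, east 45.4167.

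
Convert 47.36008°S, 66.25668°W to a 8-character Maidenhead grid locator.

Shift to the Maidenhead origin (180°W, 90°S): lon 113.74332, lat 42.63992.
Field: lon ⌊113.74332/20⌋ = 5 → F; lat ⌊42.63992/10⌋ = 4 → E.
Square: lon ⌊13.74332/2⌋ = 6; lat ⌊2.63992/1⌋ = 2.
Subsquare: lon ⌊1.74332/0.0833333⌋ = 20 → u; lat ⌊0.63992/0.0416667⌋ = 15 → p.
Extended square: lon ⌊0.07665/0.00833333⌋ = 9; lat ⌊0.01492/0.00416667⌋ = 3.

FE62up93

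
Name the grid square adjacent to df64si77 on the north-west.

Longitude extended square 7; −1 → 6.
Latitude extended square 7; +1 → 8.

DF64si68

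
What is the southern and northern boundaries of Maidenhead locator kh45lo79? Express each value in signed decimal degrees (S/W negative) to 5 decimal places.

-14.37917, -14.37500

Field K=10, H=7: +10·20° lon, +7·10° lat → SW at lon 20°, lat -20°.
Square 4, 5: +4·2° lon, +5·1° lat → SW at lon 28°, lat -15°.
Subsquare l=11, o=14: +11·0.0833333° lon, +14·0.0416667° lat → SW at lon 28.9167°, lat -14.4167°.
Extended square 7, 9: +7·0.00833333° lon, +9·0.00416667° lat → SW at lon 28.975°, lat -14.3792°.
Cell spans 0.00833333° lon × 0.00416667° lat.
south -14.37917, north -14.37500.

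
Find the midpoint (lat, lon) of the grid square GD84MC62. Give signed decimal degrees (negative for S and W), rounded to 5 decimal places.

-55.90625, -42.94583

Field G=6, D=3: +6·20° lon, +3·10° lat → SW at lon -60°, lat -60°.
Square 8, 4: +8·2° lon, +4·1° lat → SW at lon -44°, lat -56°.
Subsquare m=12, c=2: +12·0.0833333° lon, +2·0.0416667° lat → SW at lon -43°, lat -55.9167°.
Extended square 6, 2: +6·0.00833333° lon, +2·0.00416667° lat → SW at lon -42.95°, lat -55.9083°.
Cell spans 0.00833333° lon × 0.00416667° lat. Centre is SW corner plus half of each.
latitude -55.90625, longitude -42.94583.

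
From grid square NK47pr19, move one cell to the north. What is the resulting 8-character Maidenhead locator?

Latitude extended square 9; +1 → 10, wraps to 0, carry into subsquare.
Latitude subsquare r = 17; +1 → 18 = s.
The longitude characters are unchanged.

NK47ps10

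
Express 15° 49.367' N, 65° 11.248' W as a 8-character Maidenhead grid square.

Offset from 180°W / 90°S: lon 114.81253°, lat 105.82278°.
Field (20°×10°, letters A–R): 114.81253/20 → 5 → F, 105.82278/10 → 10 → K; chars FK.
Square (2°×1°, digits 0–9): 14.81253/2 → 7, 5.82278/1 → 5; chars 75.
Subsquare (5′×2.5′, letters a–x): 0.81253/0.0833333 → 9 → j, 0.82278/0.0416667 → 19 → t; chars jt.
Extended square (30″×15″, digits 0–9): 0.06253/0.00833333 → 7, 0.03112/0.00416667 → 7; chars 77.

FK75jt77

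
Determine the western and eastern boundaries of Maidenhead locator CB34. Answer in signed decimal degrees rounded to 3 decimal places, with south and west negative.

-134.000, -132.000

Field C=2, B=1: +2·20° lon, +1·10° lat → SW at lon -140°, lat -80°.
Square 3, 4: +3·2° lon, +4·1° lat → SW at lon -134°, lat -76°.
Cell spans 2° lon × 1° lat.
west -134.000, east -132.000.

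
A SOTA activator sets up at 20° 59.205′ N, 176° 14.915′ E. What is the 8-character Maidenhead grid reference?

Offset from 180°W / 90°S: lon 356.24858°, lat 110.98675°.
Field: lon ⌊356.24858/20⌋ = 17 → R; lat ⌊110.98675/10⌋ = 11 → L.
Square: lon ⌊16.24858/2⌋ = 8; lat ⌊0.98675/1⌋ = 0.
Subsquare: lon ⌊0.24858/0.0833333⌋ = 2 → c; lat ⌊0.98675/0.0416667⌋ = 23 → x.
Extended square: lon ⌊0.08192/0.00833333⌋ = 9; lat ⌊0.02842/0.00416667⌋ = 6.

RL80cx96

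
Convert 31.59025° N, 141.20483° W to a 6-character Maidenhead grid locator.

BM91jo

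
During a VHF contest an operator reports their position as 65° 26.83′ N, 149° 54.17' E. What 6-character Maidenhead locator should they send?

Shift to the Maidenhead origin (180°W, 90°S): lon 329.9028, lat 155.4472.
Field (20°×10°, letters A–R): 329.9028/20 → 16 → Q, 155.4472/10 → 15 → P; chars QP.
Square (2°×1°, digits 0–9): 9.9028/2 → 4, 5.4472/1 → 5; chars 45.
Subsquare (5′×2.5′, letters a–x): 1.9028/0.0833333 → 22 → w, 0.4472/0.0416667 → 10 → k; chars wk.

QP45wk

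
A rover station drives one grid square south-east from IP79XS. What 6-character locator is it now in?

IP89ar

Longitude subsquare x = 23; +1 → 24, wraps to 0 = a, carry into square.
Longitude square 7; +1 → 8.
Latitude subsquare s = 18; −1 → 17 = r.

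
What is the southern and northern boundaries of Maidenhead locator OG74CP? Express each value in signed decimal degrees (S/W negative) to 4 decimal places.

-25.3750, -25.3333

Field O=14, G=6: +14·20° lon, +6·10° lat → SW at lon 100°, lat -30°.
Square 7, 4: +7·2° lon, +4·1° lat → SW at lon 114°, lat -26°.
Subsquare c=2, p=15: +2·0.0833333° lon, +15·0.0416667° lat → SW at lon 114.167°, lat -25.375°.
Cell spans 0.0833333° lon × 0.0416667° lat.
south -25.3750, north -25.3333.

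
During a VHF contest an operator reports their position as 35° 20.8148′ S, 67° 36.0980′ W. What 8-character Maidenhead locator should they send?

Shift to the Maidenhead origin (180°W, 90°S): lon 112.39837, lat 54.65309.
Field: 112.39837/20 → 5 → F, 54.65309/10 → 5 → F; chars FF.
Square: 12.39837/2 → 6, 4.65309/1 → 4; chars 64.
Subsquare: 0.39837/0.0833333 → 4 → e, 0.65309/0.0416667 → 15 → p; chars ep.
Extended square: 0.06503/0.00833333 → 7, 0.02809/0.00416667 → 6; chars 76.

FF64ep76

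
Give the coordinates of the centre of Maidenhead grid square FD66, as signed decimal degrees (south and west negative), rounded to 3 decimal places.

-53.500, -67.000

Field F=5, D=3: +5·20° lon, +3·10° lat → SW at lon -80°, lat -60°.
Square 6, 6: +6·2° lon, +6·1° lat → SW at lon -68°, lat -54°.
Cell spans 2° lon × 1° lat. Centre is SW corner plus half of each.
latitude -53.500, longitude -67.000.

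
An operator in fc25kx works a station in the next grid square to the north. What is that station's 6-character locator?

FC26ka

Latitude subsquare x = 23; +1 → 24, wraps to 0 = a, carry into square.
Latitude square 5; +1 → 6.
The longitude characters are unchanged.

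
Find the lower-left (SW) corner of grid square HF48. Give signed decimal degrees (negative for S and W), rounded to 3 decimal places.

-32.000, -32.000

Field H=7, F=5: +7·20° lon, +5·10° lat → SW at lon -40°, lat -40°.
Square 4, 8: +4·2° lon, +8·1° lat → SW at lon -32°, lat -32°.
latitude -32.000, longitude -32.000.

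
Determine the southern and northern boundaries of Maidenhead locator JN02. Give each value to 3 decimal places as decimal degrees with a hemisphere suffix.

42.000° N, 43.000° N

Field J=9, N=13: +9·20° lon, +13·10° lat → SW at lon 0°, lat 40°.
Square 0, 2: +0·2° lon, +2·1° lat → SW at lon 0°, lat 42°.
Cell spans 2° lon × 1° lat.
south 42.000° N, north 43.000° N.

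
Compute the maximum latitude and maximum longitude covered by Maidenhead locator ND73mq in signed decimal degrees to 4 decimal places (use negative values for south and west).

-56.2917, 95.0833

Field N=13, D=3: +13·20° lon, +3·10° lat → SW at lon 80°, lat -60°.
Square 7, 3: +7·2° lon, +3·1° lat → SW at lon 94°, lat -57°.
Subsquare m=12, q=16: +12·0.0833333° lon, +16·0.0416667° lat → SW at lon 95°, lat -56.3333°.
Cell spans 0.0833333° lon × 0.0416667° lat. NE corner is SW corner plus one full cell.
latitude -56.2917, longitude 95.0833.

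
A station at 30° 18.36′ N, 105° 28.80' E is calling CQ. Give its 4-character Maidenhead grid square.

OM20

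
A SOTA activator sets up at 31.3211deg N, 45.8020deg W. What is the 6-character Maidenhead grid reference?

GM71ch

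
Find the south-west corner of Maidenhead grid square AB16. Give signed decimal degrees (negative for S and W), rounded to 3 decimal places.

-74.000, -178.000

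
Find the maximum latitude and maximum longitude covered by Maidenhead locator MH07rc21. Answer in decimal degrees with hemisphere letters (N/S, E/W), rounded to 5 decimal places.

12.90833° S, 61.44167° E

Field M=12, H=7: +12·20° lon, +7·10° lat → SW at lon 60°, lat -20°.
Square 0, 7: +0·2° lon, +7·1° lat → SW at lon 60°, lat -13°.
Subsquare r=17, c=2: +17·0.0833333° lon, +2·0.0416667° lat → SW at lon 61.4167°, lat -12.9167°.
Extended square 2, 1: +2·0.00833333° lon, +1·0.00416667° lat → SW at lon 61.4333°, lat -12.9125°.
Cell spans 0.00833333° lon × 0.00416667° lat. NE corner is SW corner plus one full cell.
latitude 12.90833° S, longitude 61.44167° E.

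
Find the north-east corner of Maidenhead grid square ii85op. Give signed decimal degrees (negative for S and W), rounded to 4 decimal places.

-4.3333, -2.7500

Field I=8, I=8: +8·20° lon, +8·10° lat → SW at lon -20°, lat -10°.
Square 8, 5: +8·2° lon, +5·1° lat → SW at lon -4°, lat -5°.
Subsquare o=14, p=15: +14·0.0833333° lon, +15·0.0416667° lat → SW at lon -2.83333°, lat -4.375°.
Cell spans 0.0833333° lon × 0.0416667° lat. NE corner is SW corner plus one full cell.
latitude -4.3333, longitude -2.7500.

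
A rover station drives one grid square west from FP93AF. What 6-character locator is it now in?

Longitude subsquare a = 0; −1 → -1, wraps to 23 = x, carry into square.
Longitude square 9; −1 → 8.
The latitude characters are unchanged.

FP83xf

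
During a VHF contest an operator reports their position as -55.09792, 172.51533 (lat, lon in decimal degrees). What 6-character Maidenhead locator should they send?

RD64gv

Offset from 180°W / 90°S: lon 352.5153°, lat 34.9021°.
Field (20°×10°, letters A–R): lon ⌊352.5153/20⌋ = 17 → R; lat ⌊34.9021/10⌋ = 3 → D.
Square (2°×1°, digits 0–9): lon ⌊12.5153/2⌋ = 6; lat ⌊4.9021/1⌋ = 4.
Subsquare (5′×2.5′, letters a–x): lon ⌊0.5153/0.0833333⌋ = 6 → g; lat ⌊0.9021/0.0416667⌋ = 21 → v.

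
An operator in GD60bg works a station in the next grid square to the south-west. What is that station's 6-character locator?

GD60af

Longitude subsquare b = 1; −1 → 0 = a.
Latitude subsquare g = 6; −1 → 5 = f.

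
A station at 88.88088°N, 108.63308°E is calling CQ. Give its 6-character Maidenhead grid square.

Shift to the Maidenhead origin (180°W, 90°S): lon 288.6331, lat 178.8809.
Field: lon ⌊288.6331/20⌋ = 14 → O; lat ⌊178.8809/10⌋ = 17 → R.
Square: lon ⌊8.6331/2⌋ = 4; lat ⌊8.8809/1⌋ = 8.
Subsquare: lon ⌊0.6331/0.0833333⌋ = 7 → h; lat ⌊0.8809/0.0416667⌋ = 21 → v.

OR48hv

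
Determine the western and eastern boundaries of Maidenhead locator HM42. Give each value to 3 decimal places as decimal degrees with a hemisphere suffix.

Field H=7, M=12: +7·20° lon, +12·10° lat → SW at lon -40°, lat 30°.
Square 4, 2: +4·2° lon, +2·1° lat → SW at lon -32°, lat 32°.
Cell spans 2° lon × 1° lat.
west 32.000° W, east 30.000° W.

32.000° W, 30.000° W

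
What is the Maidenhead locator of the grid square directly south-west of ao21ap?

AO11xo

Longitude subsquare a = 0; −1 → -1, wraps to 23 = x, carry into square.
Longitude square 2; −1 → 1.
Latitude subsquare p = 15; −1 → 14 = o.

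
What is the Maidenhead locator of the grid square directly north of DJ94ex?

DJ95ea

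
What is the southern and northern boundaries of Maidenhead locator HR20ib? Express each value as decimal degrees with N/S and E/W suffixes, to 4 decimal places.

Field H=7, R=17: +7·20° lon, +17·10° lat → SW at lon -40°, lat 80°.
Square 2, 0: +2·2° lon, +0·1° lat → SW at lon -36°, lat 80°.
Subsquare i=8, b=1: +8·0.0833333° lon, +1·0.0416667° lat → SW at lon -35.3333°, lat 80.0417°.
Cell spans 0.0833333° lon × 0.0416667° lat.
south 80.0417° N, north 80.0833° N.

80.0417° N, 80.0833° N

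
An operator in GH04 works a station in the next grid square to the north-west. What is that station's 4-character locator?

Longitude square 0; −1 → -1, wraps to 9, carry into field.
Longitude field G = 6; −1 → 5 = F.
Latitude square 4; +1 → 5.

FH95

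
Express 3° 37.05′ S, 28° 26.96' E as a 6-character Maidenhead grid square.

Offset from 180°W / 90°S: lon 208.4493°, lat 86.3825°.
Field: 208.4493/20 → 10 → K, 86.3825/10 → 8 → I; chars KI.
Square: 8.4493/2 → 4, 6.3825/1 → 6; chars 46.
Subsquare: 0.4493/0.0833333 → 5 → f, 0.3825/0.0416667 → 9 → j; chars fj.

KI46fj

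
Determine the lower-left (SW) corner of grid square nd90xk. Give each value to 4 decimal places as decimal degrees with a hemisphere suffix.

59.5833° S, 99.9167° E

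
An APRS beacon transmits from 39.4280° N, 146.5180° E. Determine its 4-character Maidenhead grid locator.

QM39

Add 180° to longitude and 90° to latitude: 326.52, 129.43.
Field: 326.52/20 → 16 → Q, 129.43/10 → 12 → M; chars QM.
Square: 6.52/2 → 3, 9.43/1 → 9; chars 39.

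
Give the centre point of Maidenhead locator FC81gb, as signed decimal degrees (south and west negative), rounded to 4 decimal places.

-68.9375, -63.4583

Field F=5, C=2: +5·20° lon, +2·10° lat → SW at lon -80°, lat -70°.
Square 8, 1: +8·2° lon, +1·1° lat → SW at lon -64°, lat -69°.
Subsquare g=6, b=1: +6·0.0833333° lon, +1·0.0416667° lat → SW at lon -63.5°, lat -68.9583°.
Cell spans 0.0833333° lon × 0.0416667° lat. Centre is SW corner plus half of each.
latitude -68.9375, longitude -63.4583.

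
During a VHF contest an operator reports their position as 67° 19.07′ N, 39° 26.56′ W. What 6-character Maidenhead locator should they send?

HP07gh

Add 180° to longitude and 90° to latitude: 140.5573, 157.3178.
Field: lon ⌊140.5573/20⌋ = 7 → H; lat ⌊157.3178/10⌋ = 15 → P.
Square: lon ⌊0.5573/2⌋ = 0; lat ⌊7.3178/1⌋ = 7.
Subsquare: lon ⌊0.5573/0.0833333⌋ = 6 → g; lat ⌊0.3178/0.0416667⌋ = 7 → h.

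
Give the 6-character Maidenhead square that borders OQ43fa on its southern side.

OQ42fx

Latitude subsquare a = 0; −1 → -1, wraps to 23 = x, carry into square.
Latitude square 3; −1 → 2.
The longitude characters are unchanged.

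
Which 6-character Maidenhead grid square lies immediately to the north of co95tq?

CO95tr

Latitude subsquare q = 16; +1 → 17 = r.
The longitude characters are unchanged.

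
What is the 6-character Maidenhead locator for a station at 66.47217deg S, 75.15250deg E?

Offset from 180°W / 90°S: lon 255.1525°, lat 23.5278°.
Field: lon ⌊255.1525/20⌋ = 12 → M; lat ⌊23.5278/10⌋ = 2 → C.
Square: lon ⌊15.1525/2⌋ = 7; lat ⌊3.5278/1⌋ = 3.
Subsquare: lon ⌊1.1525/0.0833333⌋ = 13 → n; lat ⌊0.5278/0.0416667⌋ = 12 → m.

MC73nm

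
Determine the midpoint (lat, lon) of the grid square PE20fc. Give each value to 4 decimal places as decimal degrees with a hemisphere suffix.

49.8958° S, 124.4583° E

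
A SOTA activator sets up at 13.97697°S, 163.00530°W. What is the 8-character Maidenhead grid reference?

AH86la95

Offset from 180°W / 90°S: lon 16.99470°, lat 76.02303°.
Field: 16.99470/20 → 0 → A, 76.02303/10 → 7 → H; chars AH.
Square: 16.99470/2 → 8, 6.02303/1 → 6; chars 86.
Subsquare: 0.99470/0.0833333 → 11 → l, 0.02303/0.0416667 → 0 → a; chars la.
Extended square: 0.07803/0.00833333 → 9, 0.02303/0.00416667 → 5; chars 95.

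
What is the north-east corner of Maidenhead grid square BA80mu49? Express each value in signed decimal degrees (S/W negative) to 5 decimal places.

-89.12500, -142.95833

Field B=1, A=0: +1·20° lon, +0·10° lat → SW at lon -160°, lat -90°.
Square 8, 0: +8·2° lon, +0·1° lat → SW at lon -144°, lat -90°.
Subsquare m=12, u=20: +12·0.0833333° lon, +20·0.0416667° lat → SW at lon -143°, lat -89.1667°.
Extended square 4, 9: +4·0.00833333° lon, +9·0.00416667° lat → SW at lon -142.967°, lat -89.1292°.
Cell spans 0.00833333° lon × 0.00416667° lat. NE corner is SW corner plus one full cell.
latitude -89.12500, longitude -142.95833.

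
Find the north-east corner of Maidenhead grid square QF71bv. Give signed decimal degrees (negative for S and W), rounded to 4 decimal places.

-38.0833, 154.1667

Field Q=16, F=5: +16·20° lon, +5·10° lat → SW at lon 140°, lat -40°.
Square 7, 1: +7·2° lon, +1·1° lat → SW at lon 154°, lat -39°.
Subsquare b=1, v=21: +1·0.0833333° lon, +21·0.0416667° lat → SW at lon 154.083°, lat -38.125°.
Cell spans 0.0833333° lon × 0.0416667° lat. NE corner is SW corner plus one full cell.
latitude -38.0833, longitude 154.1667.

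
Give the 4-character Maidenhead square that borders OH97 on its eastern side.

PH07

Longitude square 9; +1 → 10, wraps to 0, carry into field.
Longitude field O = 14; +1 → 15 = P.
The latitude characters are unchanged.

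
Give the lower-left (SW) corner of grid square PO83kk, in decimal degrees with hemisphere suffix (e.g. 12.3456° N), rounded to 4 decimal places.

Field P=15, O=14: +15·20° lon, +14·10° lat → SW at lon 120°, lat 50°.
Square 8, 3: +8·2° lon, +3·1° lat → SW at lon 136°, lat 53°.
Subsquare k=10, k=10: +10·0.0833333° lon, +10·0.0416667° lat → SW at lon 136.833°, lat 53.4167°.
latitude 53.4167° N, longitude 136.8333° E.

53.4167° N, 136.8333° E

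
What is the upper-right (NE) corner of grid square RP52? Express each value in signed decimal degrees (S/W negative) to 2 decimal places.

Field R=17, P=15: +17·20° lon, +15·10° lat → SW at lon 160°, lat 60°.
Square 5, 2: +5·2° lon, +2·1° lat → SW at lon 170°, lat 62°.
Cell spans 2° lon × 1° lat. NE corner is SW corner plus one full cell.
latitude 63.00, longitude 172.00.

63.00, 172.00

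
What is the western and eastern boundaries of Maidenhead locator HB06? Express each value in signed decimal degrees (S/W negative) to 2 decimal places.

-40.00, -38.00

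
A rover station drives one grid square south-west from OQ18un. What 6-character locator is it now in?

Longitude subsquare u = 20; −1 → 19 = t.
Latitude subsquare n = 13; −1 → 12 = m.

OQ18tm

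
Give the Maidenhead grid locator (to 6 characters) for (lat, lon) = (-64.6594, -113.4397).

DC35gi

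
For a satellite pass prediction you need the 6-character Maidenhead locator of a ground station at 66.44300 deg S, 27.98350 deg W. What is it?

HC63an

Offset from 180°W / 90°S: lon 152.0165°, lat 23.5570°.
Field: 152.0165/20 → 7 → H, 23.5570/10 → 2 → C; chars HC.
Square: 12.0165/2 → 6, 3.5570/1 → 3; chars 63.
Subsquare: 0.0165/0.0833333 → 0 → a, 0.5570/0.0416667 → 13 → n; chars an.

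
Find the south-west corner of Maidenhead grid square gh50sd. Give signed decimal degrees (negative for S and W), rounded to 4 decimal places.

-19.8750, -48.5000

Field G=6, H=7: +6·20° lon, +7·10° lat → SW at lon -60°, lat -20°.
Square 5, 0: +5·2° lon, +0·1° lat → SW at lon -50°, lat -20°.
Subsquare s=18, d=3: +18·0.0833333° lon, +3·0.0416667° lat → SW at lon -48.5°, lat -19.875°.
latitude -19.8750, longitude -48.5000.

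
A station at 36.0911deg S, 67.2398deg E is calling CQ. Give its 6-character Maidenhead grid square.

MF33ov

Offset from 180°W / 90°S: lon 247.2398°, lat 53.9089°.
Field: 247.2398/20 → 12 → M, 53.9089/10 → 5 → F; chars MF.
Square: 7.2398/2 → 3, 3.9089/1 → 3; chars 33.
Subsquare: 1.2398/0.0833333 → 14 → o, 0.9089/0.0416667 → 21 → v; chars ov.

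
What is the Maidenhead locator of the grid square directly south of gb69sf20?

Latitude extended square 0; −1 → -1, wraps to 9, carry into subsquare.
Latitude subsquare f = 5; −1 → 4 = e.
The longitude characters are unchanged.

GB69se29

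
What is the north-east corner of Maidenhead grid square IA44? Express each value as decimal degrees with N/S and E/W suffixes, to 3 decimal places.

85.000° S, 10.000° W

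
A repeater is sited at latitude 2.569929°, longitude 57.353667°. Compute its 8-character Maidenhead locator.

LJ82qn26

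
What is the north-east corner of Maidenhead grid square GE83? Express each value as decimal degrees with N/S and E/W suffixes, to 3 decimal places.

Field G=6, E=4: +6·20° lon, +4·10° lat → SW at lon -60°, lat -50°.
Square 8, 3: +8·2° lon, +3·1° lat → SW at lon -44°, lat -47°.
Cell spans 2° lon × 1° lat. NE corner is SW corner plus one full cell.
latitude 46.000° S, longitude 42.000° W.

46.000° S, 42.000° W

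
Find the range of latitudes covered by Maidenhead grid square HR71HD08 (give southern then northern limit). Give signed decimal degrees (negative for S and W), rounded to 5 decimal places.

Field H=7, R=17: +7·20° lon, +17·10° lat → SW at lon -40°, lat 80°.
Square 7, 1: +7·2° lon, +1·1° lat → SW at lon -26°, lat 81°.
Subsquare h=7, d=3: +7·0.0833333° lon, +3·0.0416667° lat → SW at lon -25.4167°, lat 81.125°.
Extended square 0, 8: +0·0.00833333° lon, +8·0.00416667° lat → SW at lon -25.4167°, lat 81.1583°.
Cell spans 0.00833333° lon × 0.00416667° lat.
south 81.15833, north 81.16250.

81.15833, 81.16250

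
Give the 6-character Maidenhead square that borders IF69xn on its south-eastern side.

Longitude subsquare x = 23; +1 → 24, wraps to 0 = a, carry into square.
Longitude square 6; +1 → 7.
Latitude subsquare n = 13; −1 → 12 = m.

IF79am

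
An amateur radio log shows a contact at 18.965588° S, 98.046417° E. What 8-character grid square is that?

Offset from 180°W / 90°S: lon 278.04642°, lat 71.03441°.
Field: 278.04642/20 → 13 → N, 71.03441/10 → 7 → H; chars NH.
Square: 18.04642/2 → 9, 1.03441/1 → 1; chars 91.
Subsquare: 0.04642/0.0833333 → 0 → a, 0.03441/0.0416667 → 0 → a; chars aa.
Extended square: 0.04642/0.00833333 → 5, 0.03441/0.00416667 → 8; chars 58.

NH91aa58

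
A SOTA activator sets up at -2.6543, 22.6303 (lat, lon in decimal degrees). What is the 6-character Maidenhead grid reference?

KI17hi

Add 180° to longitude and 90° to latitude: 202.6303, 87.3457.
Field (20°×10°, letters A–R): 202.6303/20 → 10 → K, 87.3457/10 → 8 → I; chars KI.
Square (2°×1°, digits 0–9): 2.6303/2 → 1, 7.3457/1 → 7; chars 17.
Subsquare (5′×2.5′, letters a–x): 0.6303/0.0833333 → 7 → h, 0.3457/0.0416667 → 8 → i; chars hi.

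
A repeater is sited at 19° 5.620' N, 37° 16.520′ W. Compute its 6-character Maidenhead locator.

Offset from 180°W / 90°S: lon 142.7247°, lat 109.0937°.
Field (20°×10°, letters A–R): 142.7247/20 → 7 → H, 109.0937/10 → 10 → K; chars HK.
Square (2°×1°, digits 0–9): 2.7247/2 → 1, 9.0937/1 → 9; chars 19.
Subsquare (5′×2.5′, letters a–x): 0.7247/0.0833333 → 8 → i, 0.0937/0.0416667 → 2 → c; chars ic.

HK19ic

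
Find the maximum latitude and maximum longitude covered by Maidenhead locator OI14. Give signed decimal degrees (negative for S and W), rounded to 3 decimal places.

-5.000, 104.000

Field O=14, I=8: +14·20° lon, +8·10° lat → SW at lon 100°, lat -10°.
Square 1, 4: +1·2° lon, +4·1° lat → SW at lon 102°, lat -6°.
Cell spans 2° lon × 1° lat. NE corner is SW corner plus one full cell.
latitude -5.000, longitude 104.000.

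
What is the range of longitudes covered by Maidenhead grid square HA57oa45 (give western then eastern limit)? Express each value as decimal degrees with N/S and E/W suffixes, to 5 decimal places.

28.80000° W, 28.79167° W

Field H=7, A=0: +7·20° lon, +0·10° lat → SW at lon -40°, lat -90°.
Square 5, 7: +5·2° lon, +7·1° lat → SW at lon -30°, lat -83°.
Subsquare o=14, a=0: +14·0.0833333° lon, +0·0.0416667° lat → SW at lon -28.8333°, lat -83°.
Extended square 4, 5: +4·0.00833333° lon, +5·0.00416667° lat → SW at lon -28.8°, lat -82.9792°.
Cell spans 0.00833333° lon × 0.00416667° lat.
west 28.80000° W, east 28.79167° W.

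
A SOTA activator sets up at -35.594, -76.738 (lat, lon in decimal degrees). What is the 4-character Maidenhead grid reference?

Shift to the Maidenhead origin (180°W, 90°S): lon 103.26, lat 54.41.
Field: 103.26/20 → 5 → F, 54.41/10 → 5 → F; chars FF.
Square: 3.26/2 → 1, 4.41/1 → 4; chars 14.

FF14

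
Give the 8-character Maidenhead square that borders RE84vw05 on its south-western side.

RE84uw94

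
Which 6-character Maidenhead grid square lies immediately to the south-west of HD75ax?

Longitude subsquare a = 0; −1 → -1, wraps to 23 = x, carry into square.
Longitude square 7; −1 → 6.
Latitude subsquare x = 23; −1 → 22 = w.

HD65xw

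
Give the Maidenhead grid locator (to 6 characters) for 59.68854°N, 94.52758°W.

Add 180° to longitude and 90° to latitude: 85.4724, 149.6885.
Field: 85.4724/20 → 4 → E, 149.6885/10 → 14 → O; chars EO.
Square: 5.4724/2 → 2, 9.6885/1 → 9; chars 29.
Subsquare: 1.4724/0.0833333 → 17 → r, 0.6885/0.0416667 → 16 → q; chars rq.

EO29rq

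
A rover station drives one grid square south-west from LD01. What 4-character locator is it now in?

KD90

Longitude square 0; −1 → -1, wraps to 9, carry into field.
Longitude field L = 11; −1 → 10 = K.
Latitude square 1; −1 → 0.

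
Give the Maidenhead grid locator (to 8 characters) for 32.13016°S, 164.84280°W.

Offset from 180°W / 90°S: lon 15.15720°, lat 57.86984°.
Field: lon ⌊15.15720/20⌋ = 0 → A; lat ⌊57.86984/10⌋ = 5 → F.
Square: lon ⌊15.15720/2⌋ = 7; lat ⌊7.86984/1⌋ = 7.
Subsquare: lon ⌊1.15720/0.0833333⌋ = 13 → n; lat ⌊0.86984/0.0416667⌋ = 20 → u.
Extended square: lon ⌊0.07387/0.00833333⌋ = 8; lat ⌊0.03651/0.00416667⌋ = 8.

AF77nu88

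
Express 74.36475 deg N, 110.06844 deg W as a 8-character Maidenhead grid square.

DQ44xi17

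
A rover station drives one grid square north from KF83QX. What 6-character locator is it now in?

KF84qa

Latitude subsquare x = 23; +1 → 24, wraps to 0 = a, carry into square.
Latitude square 3; +1 → 4.
The longitude characters are unchanged.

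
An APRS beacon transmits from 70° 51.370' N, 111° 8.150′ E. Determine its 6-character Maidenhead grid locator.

OQ50nu

Add 180° to longitude and 90° to latitude: 291.1358, 160.8562.
Field: 291.1358/20 → 14 → O, 160.8562/10 → 16 → Q; chars OQ.
Square: 11.1358/2 → 5, 0.8562/1 → 0; chars 50.
Subsquare: 1.1358/0.0833333 → 13 → n, 0.8562/0.0416667 → 20 → u; chars nu.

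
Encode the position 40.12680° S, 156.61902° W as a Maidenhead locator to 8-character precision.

BE19qu59

Shift to the Maidenhead origin (180°W, 90°S): lon 23.38098, lat 49.87320.
Field (20°×10°, letters A–R): 23.38098/20 → 1 → B, 49.87320/10 → 4 → E; chars BE.
Square (2°×1°, digits 0–9): 3.38098/2 → 1, 9.87320/1 → 9; chars 19.
Subsquare (5′×2.5′, letters a–x): 1.38098/0.0833333 → 16 → q, 0.87320/0.0416667 → 20 → u; chars qu.
Extended square (30″×15″, digits 0–9): 0.04765/0.00833333 → 5, 0.03987/0.00416667 → 9; chars 59.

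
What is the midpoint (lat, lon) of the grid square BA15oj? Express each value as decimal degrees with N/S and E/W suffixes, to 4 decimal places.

Field B=1, A=0: +1·20° lon, +0·10° lat → SW at lon -160°, lat -90°.
Square 1, 5: +1·2° lon, +5·1° lat → SW at lon -158°, lat -85°.
Subsquare o=14, j=9: +14·0.0833333° lon, +9·0.0416667° lat → SW at lon -156.833°, lat -84.625°.
Cell spans 0.0833333° lon × 0.0416667° lat. Centre is SW corner plus half of each.
latitude 84.6042° S, longitude 156.7917° W.

84.6042° S, 156.7917° W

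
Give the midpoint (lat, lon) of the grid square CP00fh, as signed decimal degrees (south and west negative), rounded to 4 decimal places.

60.3125, -139.5417

Field C=2, P=15: +2·20° lon, +15·10° lat → SW at lon -140°, lat 60°.
Square 0, 0: +0·2° lon, +0·1° lat → SW at lon -140°, lat 60°.
Subsquare f=5, h=7: +5·0.0833333° lon, +7·0.0416667° lat → SW at lon -139.583°, lat 60.2917°.
Cell spans 0.0833333° lon × 0.0416667° lat. Centre is SW corner plus half of each.
latitude 60.3125, longitude -139.5417.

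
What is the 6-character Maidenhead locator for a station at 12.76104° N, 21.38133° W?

HK92hs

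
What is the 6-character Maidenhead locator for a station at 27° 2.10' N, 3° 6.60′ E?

Offset from 180°W / 90°S: lon 183.1100°, lat 117.0350°.
Field (20°×10°, letters A–R): lon ⌊183.1100/20⌋ = 9 → J; lat ⌊117.0350/10⌋ = 11 → L.
Square (2°×1°, digits 0–9): lon ⌊3.1100/2⌋ = 1; lat ⌊7.0350/1⌋ = 7.
Subsquare (5′×2.5′, letters a–x): lon ⌊1.1100/0.0833333⌋ = 13 → n; lat ⌊0.0350/0.0416667⌋ = 0 → a.

JL17na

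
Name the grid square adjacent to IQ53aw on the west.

IQ43xw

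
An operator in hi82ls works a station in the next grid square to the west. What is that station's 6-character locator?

HI82ks

Longitude subsquare l = 11; −1 → 10 = k.
The latitude characters are unchanged.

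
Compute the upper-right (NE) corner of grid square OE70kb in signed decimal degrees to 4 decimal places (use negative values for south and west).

-49.9167, 114.9167

Field O=14, E=4: +14·20° lon, +4·10° lat → SW at lon 100°, lat -50°.
Square 7, 0: +7·2° lon, +0·1° lat → SW at lon 114°, lat -50°.
Subsquare k=10, b=1: +10·0.0833333° lon, +1·0.0416667° lat → SW at lon 114.833°, lat -49.9583°.
Cell spans 0.0833333° lon × 0.0416667° lat. NE corner is SW corner plus one full cell.
latitude -49.9167, longitude 114.9167.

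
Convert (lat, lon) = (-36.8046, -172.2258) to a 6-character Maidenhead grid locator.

Offset from 180°W / 90°S: lon 7.7742°, lat 53.1954°.
Field (20°×10°, letters A–R): 7.7742/20 → 0 → A, 53.1954/10 → 5 → F; chars AF.
Square (2°×1°, digits 0–9): 7.7742/2 → 3, 3.1954/1 → 3; chars 33.
Subsquare (5′×2.5′, letters a–x): 1.7742/0.0833333 → 21 → v, 0.1954/0.0416667 → 4 → e; chars ve.

AF33ve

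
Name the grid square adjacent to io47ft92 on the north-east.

Longitude extended square 9; +1 → 10, wraps to 0, carry into subsquare.
Longitude subsquare f = 5; +1 → 6 = g.
Latitude extended square 2; +1 → 3.

IO47gt03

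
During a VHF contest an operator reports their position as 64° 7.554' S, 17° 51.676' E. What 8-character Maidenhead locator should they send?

JC85wu39

Offset from 180°W / 90°S: lon 197.86127°, lat 25.87410°.
Field: lon ⌊197.86127/20⌋ = 9 → J; lat ⌊25.87410/10⌋ = 2 → C.
Square: lon ⌊17.86127/2⌋ = 8; lat ⌊5.87410/1⌋ = 5.
Subsquare: lon ⌊1.86127/0.0833333⌋ = 22 → w; lat ⌊0.87410/0.0416667⌋ = 20 → u.
Extended square: lon ⌊0.02793/0.00833333⌋ = 3; lat ⌊0.04077/0.00416667⌋ = 9.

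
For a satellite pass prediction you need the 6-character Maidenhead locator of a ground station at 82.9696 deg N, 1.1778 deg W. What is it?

Shift to the Maidenhead origin (180°W, 90°S): lon 178.8222, lat 172.9696.
Field: 178.8222/20 → 8 → I, 172.9696/10 → 17 → R; chars IR.
Square: 18.8222/2 → 9, 2.9696/1 → 2; chars 92.
Subsquare: 0.8222/0.0833333 → 9 → j, 0.9696/0.0416667 → 23 → x; chars jx.

IR92jx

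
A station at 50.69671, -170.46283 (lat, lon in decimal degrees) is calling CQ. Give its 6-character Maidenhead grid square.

AO40sq

Shift to the Maidenhead origin (180°W, 90°S): lon 9.5372, lat 140.6967.
Field: 9.5372/20 → 0 → A, 140.6967/10 → 14 → O; chars AO.
Square: 9.5372/2 → 4, 0.6967/1 → 0; chars 40.
Subsquare: 1.5372/0.0833333 → 18 → s, 0.6967/0.0416667 → 16 → q; chars sq.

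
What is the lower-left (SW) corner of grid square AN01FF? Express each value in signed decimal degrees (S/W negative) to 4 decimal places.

41.2083, -179.5833

Field A=0, N=13: +0·20° lon, +13·10° lat → SW at lon -180°, lat 40°.
Square 0, 1: +0·2° lon, +1·1° lat → SW at lon -180°, lat 41°.
Subsquare f=5, f=5: +5·0.0833333° lon, +5·0.0416667° lat → SW at lon -179.583°, lat 41.2083°.
latitude 41.2083, longitude -179.5833.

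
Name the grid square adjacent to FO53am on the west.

FO43xm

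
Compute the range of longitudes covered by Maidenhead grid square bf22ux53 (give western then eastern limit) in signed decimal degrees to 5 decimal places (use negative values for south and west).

Field B=1, F=5: +1·20° lon, +5·10° lat → SW at lon -160°, lat -40°.
Square 2, 2: +2·2° lon, +2·1° lat → SW at lon -156°, lat -38°.
Subsquare u=20, x=23: +20·0.0833333° lon, +23·0.0416667° lat → SW at lon -154.333°, lat -37.0417°.
Extended square 5, 3: +5·0.00833333° lon, +3·0.00416667° lat → SW at lon -154.292°, lat -37.0292°.
Cell spans 0.00833333° lon × 0.00416667° lat.
west -154.29167, east -154.28333.

-154.29167, -154.28333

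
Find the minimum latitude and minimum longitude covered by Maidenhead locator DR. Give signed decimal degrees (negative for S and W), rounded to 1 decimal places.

Field D=3, R=17: +3·20° lon, +17·10° lat → SW at lon -120°, lat 80°.
latitude 80.0, longitude -120.0.

80.0, -120.0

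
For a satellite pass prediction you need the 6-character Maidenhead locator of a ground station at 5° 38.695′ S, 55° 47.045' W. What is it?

Add 180° to longitude and 90° to latitude: 124.2159, 84.3551.
Field: lon ⌊124.2159/20⌋ = 6 → G; lat ⌊84.3551/10⌋ = 8 → I.
Square: lon ⌊4.2159/2⌋ = 2; lat ⌊4.3551/1⌋ = 4.
Subsquare: lon ⌊0.2159/0.0833333⌋ = 2 → c; lat ⌊0.3551/0.0416667⌋ = 8 → i.

GI24ci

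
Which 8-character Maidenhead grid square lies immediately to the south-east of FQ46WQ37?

FQ46wq46

Longitude extended square 3; +1 → 4.
Latitude extended square 7; −1 → 6.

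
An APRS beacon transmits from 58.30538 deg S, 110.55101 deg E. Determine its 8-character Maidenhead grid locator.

Add 180° to longitude and 90° to latitude: 290.55101, 31.69462.
Field (20°×10°, letters A–R): 290.55101/20 → 14 → O, 31.69462/10 → 3 → D; chars OD.
Square (2°×1°, digits 0–9): 10.55101/2 → 5, 1.69462/1 → 1; chars 51.
Subsquare (5′×2.5′, letters a–x): 0.55101/0.0833333 → 6 → g, 0.69462/0.0416667 → 16 → q; chars gq.
Extended square (30″×15″, digits 0–9): 0.05101/0.00833333 → 6, 0.02795/0.00416667 → 6; chars 66.

OD51gq66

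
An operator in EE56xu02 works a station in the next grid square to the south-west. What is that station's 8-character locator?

Longitude extended square 0; −1 → -1, wraps to 9, carry into subsquare.
Longitude subsquare x = 23; −1 → 22 = w.
Latitude extended square 2; −1 → 1.

EE56wu91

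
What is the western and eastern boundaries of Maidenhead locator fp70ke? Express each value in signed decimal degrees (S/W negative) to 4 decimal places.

Field F=5, P=15: +5·20° lon, +15·10° lat → SW at lon -80°, lat 60°.
Square 7, 0: +7·2° lon, +0·1° lat → SW at lon -66°, lat 60°.
Subsquare k=10, e=4: +10·0.0833333° lon, +4·0.0416667° lat → SW at lon -65.1667°, lat 60.1667°.
Cell spans 0.0833333° lon × 0.0416667° lat.
west -65.1667, east -65.0833.

-65.1667, -65.0833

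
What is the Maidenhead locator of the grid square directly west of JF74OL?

Longitude subsquare o = 14; −1 → 13 = n.
The latitude characters are unchanged.

JF74nl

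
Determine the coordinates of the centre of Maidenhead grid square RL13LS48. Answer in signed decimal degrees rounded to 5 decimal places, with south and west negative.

23.78542, 162.95417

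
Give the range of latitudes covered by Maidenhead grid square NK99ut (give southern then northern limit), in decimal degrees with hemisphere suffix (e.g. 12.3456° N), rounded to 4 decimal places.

19.7917° N, 19.8333° N

Field N=13, K=10: +13·20° lon, +10·10° lat → SW at lon 80°, lat 10°.
Square 9, 9: +9·2° lon, +9·1° lat → SW at lon 98°, lat 19°.
Subsquare u=20, t=19: +20·0.0833333° lon, +19·0.0416667° lat → SW at lon 99.6667°, lat 19.7917°.
Cell spans 0.0833333° lon × 0.0416667° lat.
south 19.7917° N, north 19.8333° N.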